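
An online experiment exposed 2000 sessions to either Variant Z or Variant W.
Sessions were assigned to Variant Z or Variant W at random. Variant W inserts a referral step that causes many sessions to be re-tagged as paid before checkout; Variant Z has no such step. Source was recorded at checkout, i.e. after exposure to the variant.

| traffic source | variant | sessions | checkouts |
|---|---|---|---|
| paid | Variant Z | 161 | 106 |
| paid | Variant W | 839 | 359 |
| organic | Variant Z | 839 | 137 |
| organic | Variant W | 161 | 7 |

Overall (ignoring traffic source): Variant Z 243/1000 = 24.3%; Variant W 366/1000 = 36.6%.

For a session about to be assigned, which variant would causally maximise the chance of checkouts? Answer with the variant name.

Stratifying would compare variants among sessions the variants themselves sorted into traffic source groups — a form of selection on an intermediate. The unconditioned pooled rates give the total causal effect.
Pooled: Variant Z 24.3% vs Variant W 36.6%; Variant W is higher overall.

Variant W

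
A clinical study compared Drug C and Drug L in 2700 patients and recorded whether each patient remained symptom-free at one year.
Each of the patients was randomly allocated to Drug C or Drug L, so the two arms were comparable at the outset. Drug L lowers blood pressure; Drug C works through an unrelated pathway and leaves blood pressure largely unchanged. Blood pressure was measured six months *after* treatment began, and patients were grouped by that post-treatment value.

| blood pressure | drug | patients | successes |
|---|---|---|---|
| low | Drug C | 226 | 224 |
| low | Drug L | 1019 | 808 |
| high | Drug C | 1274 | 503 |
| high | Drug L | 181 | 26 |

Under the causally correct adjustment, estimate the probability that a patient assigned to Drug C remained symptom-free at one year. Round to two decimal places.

0.48

Stratifying would compare drugs among patients the drugs themselves sorted into blood pressure groups — a form of selection on an intermediate. The unconditioned pooled rates give the total causal effect.
So P(outcome | do(Drug C)) is just the pooled rate for Drug C: 727/1500 = 0.485.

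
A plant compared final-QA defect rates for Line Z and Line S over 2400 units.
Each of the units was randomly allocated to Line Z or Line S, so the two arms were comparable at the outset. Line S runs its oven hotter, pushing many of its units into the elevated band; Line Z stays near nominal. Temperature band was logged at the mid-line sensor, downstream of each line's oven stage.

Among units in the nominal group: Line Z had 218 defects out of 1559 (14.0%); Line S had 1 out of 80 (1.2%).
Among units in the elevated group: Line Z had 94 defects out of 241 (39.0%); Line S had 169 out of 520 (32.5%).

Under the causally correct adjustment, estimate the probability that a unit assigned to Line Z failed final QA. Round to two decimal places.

0.17

Because the line influences in-process temperature band, in-process temperature band is a post-treatment mediator, not a confounder. Stratifying on it would bias the estimate; the causal effect is the crude pooled difference.
So P(outcome | do(Line Z)) is just the pooled rate for Line Z: 312/1800 = 0.173.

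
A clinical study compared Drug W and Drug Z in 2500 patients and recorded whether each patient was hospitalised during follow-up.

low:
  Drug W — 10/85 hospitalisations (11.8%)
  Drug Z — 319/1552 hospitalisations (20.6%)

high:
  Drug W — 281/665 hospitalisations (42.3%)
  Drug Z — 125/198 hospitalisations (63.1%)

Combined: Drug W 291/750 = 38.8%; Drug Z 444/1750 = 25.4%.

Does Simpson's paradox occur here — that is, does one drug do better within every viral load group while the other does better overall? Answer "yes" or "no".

Within each viral load level (low 11.8% vs 20.6%; high 42.3% vs 63.1%), Drug W has the lower rate every time. Pooled: 38.8% vs 25.4% — Drug Z has the lower rate overall. The two comparisons disagree.

yes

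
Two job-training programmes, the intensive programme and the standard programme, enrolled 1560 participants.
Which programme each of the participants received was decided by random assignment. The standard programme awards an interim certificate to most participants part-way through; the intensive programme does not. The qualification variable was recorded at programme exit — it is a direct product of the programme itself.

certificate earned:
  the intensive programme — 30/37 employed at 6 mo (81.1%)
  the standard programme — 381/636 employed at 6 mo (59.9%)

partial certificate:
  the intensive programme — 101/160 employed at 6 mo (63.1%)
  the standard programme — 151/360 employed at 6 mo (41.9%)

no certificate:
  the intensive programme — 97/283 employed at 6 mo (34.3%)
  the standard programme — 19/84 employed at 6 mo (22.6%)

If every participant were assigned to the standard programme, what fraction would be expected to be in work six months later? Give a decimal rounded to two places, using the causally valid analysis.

Within every qualification attained during the programme level the intensive programme has the higher rate, yet pooled the standard programme does — Simpson's reversal.
Qualification attained during the programme here is a post-treatment variable shaped by the programme; conditioning on it would introduce bias rather than remove it. The overall comparison is the causal one.
So P(outcome | do(the standard programme)) is just the pooled rate for the standard programme: 551/1080 = 0.510.

0.51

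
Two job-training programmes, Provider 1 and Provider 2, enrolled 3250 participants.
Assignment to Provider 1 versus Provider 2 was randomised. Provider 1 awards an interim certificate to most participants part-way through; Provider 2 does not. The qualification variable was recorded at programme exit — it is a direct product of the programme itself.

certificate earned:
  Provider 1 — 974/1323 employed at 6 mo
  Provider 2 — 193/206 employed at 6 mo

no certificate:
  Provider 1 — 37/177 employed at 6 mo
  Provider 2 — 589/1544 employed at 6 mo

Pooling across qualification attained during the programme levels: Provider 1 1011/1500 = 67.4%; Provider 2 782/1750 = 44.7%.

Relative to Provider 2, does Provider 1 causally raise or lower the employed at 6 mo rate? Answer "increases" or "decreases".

Because the programme influences qualification attained during the programme, qualification attained during the programme is a post-treatment mediator, not a confounder. Stratifying on it would bias the estimate; the causal effect is the crude pooled difference.
Pooled: Provider 1 67.4% vs Provider 2 44.7%; Provider 1 is higher overall.

increases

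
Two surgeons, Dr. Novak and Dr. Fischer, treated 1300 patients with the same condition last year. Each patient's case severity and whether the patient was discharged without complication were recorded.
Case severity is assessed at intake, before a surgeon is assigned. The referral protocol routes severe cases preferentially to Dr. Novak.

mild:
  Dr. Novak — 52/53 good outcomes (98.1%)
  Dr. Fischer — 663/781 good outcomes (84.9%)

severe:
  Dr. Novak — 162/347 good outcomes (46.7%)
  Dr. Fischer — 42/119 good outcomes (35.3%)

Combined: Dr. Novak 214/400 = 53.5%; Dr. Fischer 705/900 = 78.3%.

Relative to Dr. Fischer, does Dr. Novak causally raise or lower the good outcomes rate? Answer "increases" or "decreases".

Nothing the surgeon does changes case severity; the imbalance is an allocation artefact. With case severity also predicting the outcome, the pooled figure is confounded, and the within-stratum comparison is the causal one.
Within each level — mild: 98.1% vs 84.9%; severe: 46.7% vs 35.3% — Dr. Novak is higher every time.

increases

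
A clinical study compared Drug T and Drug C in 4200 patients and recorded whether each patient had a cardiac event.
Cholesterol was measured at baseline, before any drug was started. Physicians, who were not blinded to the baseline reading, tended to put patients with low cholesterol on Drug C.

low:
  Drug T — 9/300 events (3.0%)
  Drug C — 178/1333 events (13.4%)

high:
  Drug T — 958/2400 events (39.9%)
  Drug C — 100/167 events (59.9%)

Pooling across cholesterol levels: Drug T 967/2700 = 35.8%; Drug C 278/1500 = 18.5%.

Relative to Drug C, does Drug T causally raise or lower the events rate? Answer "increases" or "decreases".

decreases

Drug T is lower inside every cholesterol stratum but Drug C is lower in aggregate. Whether to stratify depends on how cholesterol relates to the drug.
Since cholesterol is a pre-existing factor (not a product of the drug) and it affects the outcome on its own, it is a confounder. The stratified rates, not the pooled rate, identify the causal effect.
Within each level — low: 3.0% vs 13.4%; high: 39.9% vs 59.9% — Drug T is lower every time.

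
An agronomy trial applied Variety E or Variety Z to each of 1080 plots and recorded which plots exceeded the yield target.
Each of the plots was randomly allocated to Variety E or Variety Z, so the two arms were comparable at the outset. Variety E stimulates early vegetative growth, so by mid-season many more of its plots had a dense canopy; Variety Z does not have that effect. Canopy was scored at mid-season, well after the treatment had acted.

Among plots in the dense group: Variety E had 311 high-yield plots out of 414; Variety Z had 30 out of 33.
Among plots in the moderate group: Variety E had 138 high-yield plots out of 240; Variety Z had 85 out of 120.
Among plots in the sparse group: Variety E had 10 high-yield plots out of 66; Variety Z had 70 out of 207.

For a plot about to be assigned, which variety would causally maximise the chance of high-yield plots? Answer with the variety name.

Variety E

Mid-season canopy is downstream of the variety. One should not condition on a consequence of treatment, so the overall rates are the right comparison.
Pooled: Variety E 63.7% vs Variety Z 51.4%; Variety E is higher overall.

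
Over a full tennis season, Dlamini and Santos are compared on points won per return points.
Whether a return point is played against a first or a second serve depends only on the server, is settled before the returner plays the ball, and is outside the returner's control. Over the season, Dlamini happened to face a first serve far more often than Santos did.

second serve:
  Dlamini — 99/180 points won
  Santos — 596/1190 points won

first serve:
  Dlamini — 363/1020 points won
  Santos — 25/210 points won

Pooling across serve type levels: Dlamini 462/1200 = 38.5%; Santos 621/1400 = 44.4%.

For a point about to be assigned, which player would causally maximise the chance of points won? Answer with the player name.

Dlamini

The imbalance in serve type arose from how return points were allocated, not from anything the player did; and serve type independently affects the outcome. The pooled gap is confounded — condition on serve type.
Within each level — second serve: 55.0% vs 50.1%; first serve: 35.6% vs 11.9% — Dlamini is higher every time.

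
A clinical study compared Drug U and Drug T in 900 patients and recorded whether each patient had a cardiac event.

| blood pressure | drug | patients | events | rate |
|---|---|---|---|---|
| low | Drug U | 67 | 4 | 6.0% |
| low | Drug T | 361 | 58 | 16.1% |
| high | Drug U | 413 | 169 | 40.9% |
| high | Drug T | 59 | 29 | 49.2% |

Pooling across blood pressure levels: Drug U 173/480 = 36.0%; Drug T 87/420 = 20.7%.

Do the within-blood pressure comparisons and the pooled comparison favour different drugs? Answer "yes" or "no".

yes

Within each blood pressure level (low 6.0% vs 16.1%; high 40.9% vs 49.2%), Drug U has the lower rate every time. Pooled: 36.0% vs 20.7% — Drug T has the lower rate overall. The two comparisons disagree.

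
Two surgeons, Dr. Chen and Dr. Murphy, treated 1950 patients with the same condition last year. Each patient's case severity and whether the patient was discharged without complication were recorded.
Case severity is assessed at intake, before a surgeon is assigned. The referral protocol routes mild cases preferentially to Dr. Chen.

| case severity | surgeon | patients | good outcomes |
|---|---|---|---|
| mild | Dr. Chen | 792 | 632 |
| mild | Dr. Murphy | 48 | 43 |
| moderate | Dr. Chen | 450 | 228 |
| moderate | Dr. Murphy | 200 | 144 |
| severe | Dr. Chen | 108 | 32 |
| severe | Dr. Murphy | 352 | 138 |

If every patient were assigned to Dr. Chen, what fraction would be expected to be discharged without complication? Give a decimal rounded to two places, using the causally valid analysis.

0.58

Within every case severity level Dr. Murphy has the higher rate, yet pooled Dr. Chen does — Simpson's reversal.
Nothing the surgeon does changes case severity; the imbalance is an allocation artefact. With case severity also predicting the outcome, the pooled figure is confounded, and the within-stratum comparison is the causal one.
Standardising Dr. Chen to the population case severity mix: 0.431·632/792 + 0.333·228/450 + 0.236·32/108 = 0.583.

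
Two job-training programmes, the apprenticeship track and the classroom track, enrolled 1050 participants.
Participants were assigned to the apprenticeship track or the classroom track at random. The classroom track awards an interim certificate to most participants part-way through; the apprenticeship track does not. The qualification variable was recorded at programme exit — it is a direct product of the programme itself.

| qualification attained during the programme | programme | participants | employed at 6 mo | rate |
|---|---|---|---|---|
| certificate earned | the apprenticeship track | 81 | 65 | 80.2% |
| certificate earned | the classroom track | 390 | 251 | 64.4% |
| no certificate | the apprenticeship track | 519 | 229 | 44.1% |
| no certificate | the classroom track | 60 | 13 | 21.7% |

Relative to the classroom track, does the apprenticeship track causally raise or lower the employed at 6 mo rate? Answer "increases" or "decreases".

The qualification attained during the programme-specific comparison favours the apprenticeship track throughout, but the pooled figures favour the classroom track. The question is whether to condition on qualification attained during the programme.
Because the programme influences qualification attained during the programme, qualification attained during the programme is a post-treatment mediator, not a confounder. Stratifying on it would bias the estimate; the causal effect is the crude pooled difference.
Pooled: the apprenticeship track 49.0% vs the classroom track 58.7%; the classroom track is higher overall.

decreases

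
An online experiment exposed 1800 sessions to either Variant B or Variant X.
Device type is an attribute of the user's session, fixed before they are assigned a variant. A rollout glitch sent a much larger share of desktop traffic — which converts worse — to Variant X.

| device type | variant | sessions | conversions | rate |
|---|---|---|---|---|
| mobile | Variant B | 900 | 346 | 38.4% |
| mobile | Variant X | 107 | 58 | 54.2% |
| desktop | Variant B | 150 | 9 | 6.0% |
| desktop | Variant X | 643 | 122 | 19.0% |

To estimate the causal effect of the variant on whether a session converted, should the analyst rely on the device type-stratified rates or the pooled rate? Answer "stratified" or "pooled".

The stratified and pooled comparisons disagree (Variant X wins within each device type; Variant B wins overall), so the answer turns on the causal role of device type.
Device type differs across variants for reasons unrelated to any effect of the variant itself, and it separately predicts the outcome — a classic confounder. We must compare within device type levels.
Within each level — mobile: 38.4% vs 54.2%; desktop: 6.0% vs 19.0% — Variant X is higher every time.

stratified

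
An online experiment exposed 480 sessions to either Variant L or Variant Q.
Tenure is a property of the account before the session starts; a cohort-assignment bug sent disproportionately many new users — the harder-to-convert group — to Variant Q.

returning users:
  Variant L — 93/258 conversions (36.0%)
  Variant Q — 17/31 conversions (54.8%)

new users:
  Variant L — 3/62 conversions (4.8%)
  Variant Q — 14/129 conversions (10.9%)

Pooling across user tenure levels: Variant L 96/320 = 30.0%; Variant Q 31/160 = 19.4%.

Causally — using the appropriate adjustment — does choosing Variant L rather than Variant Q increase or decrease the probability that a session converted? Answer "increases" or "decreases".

decreases

Variant Q is higher inside every user tenure stratum but Variant L is higher in aggregate. Whether to stratify depends on how user tenure relates to the variant.
The imbalance in user tenure arose from how sessions were allocated, not from anything the variant did; and user tenure independently affects the outcome. The pooled gap is confounded — condition on user tenure.
Within each level — returning users: 36.0% vs 54.8%; new users: 4.8% vs 10.9% — Variant Q is higher every time.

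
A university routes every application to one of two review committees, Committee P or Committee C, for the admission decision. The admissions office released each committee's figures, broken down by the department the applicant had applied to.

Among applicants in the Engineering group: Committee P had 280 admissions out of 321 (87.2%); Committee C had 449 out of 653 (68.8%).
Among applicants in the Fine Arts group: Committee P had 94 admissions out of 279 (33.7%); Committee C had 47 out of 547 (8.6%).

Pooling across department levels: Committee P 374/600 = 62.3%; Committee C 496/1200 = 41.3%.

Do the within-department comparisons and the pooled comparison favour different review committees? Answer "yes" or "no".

no

Within each department level (Engineering 87.2% vs 68.8%; Fine Arts 33.7% vs 8.6%), Committee P has the higher rate every time. Pooled: 62.3% vs 41.3% — Committee P has the higher rate overall. They agree.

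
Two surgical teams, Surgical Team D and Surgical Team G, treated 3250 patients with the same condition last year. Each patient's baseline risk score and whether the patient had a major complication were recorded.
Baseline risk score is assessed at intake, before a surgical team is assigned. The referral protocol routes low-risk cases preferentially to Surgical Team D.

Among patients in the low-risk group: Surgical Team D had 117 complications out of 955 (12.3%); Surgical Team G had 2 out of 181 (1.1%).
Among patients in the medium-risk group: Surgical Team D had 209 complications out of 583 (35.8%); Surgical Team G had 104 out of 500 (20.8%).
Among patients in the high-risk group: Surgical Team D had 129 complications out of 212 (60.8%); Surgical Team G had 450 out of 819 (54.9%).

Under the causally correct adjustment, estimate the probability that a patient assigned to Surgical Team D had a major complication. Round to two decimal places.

Here baseline risk score is a common cause — it drives both which surgical team a case falls under and the outcome. The crude comparison mixes populations; the stratum-specific rates are the causally relevant ones.
Standardising Surgical Team D to the population baseline risk score mix: 0.350·117/955 + 0.333·209/583 + 0.317·129/212 = 0.355.

0.36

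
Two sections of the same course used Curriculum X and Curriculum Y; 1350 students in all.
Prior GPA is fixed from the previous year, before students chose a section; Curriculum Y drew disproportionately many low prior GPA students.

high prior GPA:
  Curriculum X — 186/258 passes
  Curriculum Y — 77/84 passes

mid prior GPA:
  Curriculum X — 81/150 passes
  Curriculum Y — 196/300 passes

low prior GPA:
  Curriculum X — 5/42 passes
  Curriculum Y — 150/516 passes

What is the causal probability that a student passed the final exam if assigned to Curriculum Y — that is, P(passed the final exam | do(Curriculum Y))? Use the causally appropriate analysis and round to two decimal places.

The prior GPA band-specific comparison favours Curriculum Y throughout, but the pooled figures favour Curriculum X. The question is whether to condition on prior GPA band.
Here prior GPA band is a common cause — it drives both which teaching method a case falls under and the outcome. The crude comparison mixes populations; the stratum-specific rates are the causally relevant ones.
Standardising Curriculum Y to the population prior GPA band mix: 0.253·77/84 + 0.333·196/300 + 0.413·150/516 = 0.570.

0.57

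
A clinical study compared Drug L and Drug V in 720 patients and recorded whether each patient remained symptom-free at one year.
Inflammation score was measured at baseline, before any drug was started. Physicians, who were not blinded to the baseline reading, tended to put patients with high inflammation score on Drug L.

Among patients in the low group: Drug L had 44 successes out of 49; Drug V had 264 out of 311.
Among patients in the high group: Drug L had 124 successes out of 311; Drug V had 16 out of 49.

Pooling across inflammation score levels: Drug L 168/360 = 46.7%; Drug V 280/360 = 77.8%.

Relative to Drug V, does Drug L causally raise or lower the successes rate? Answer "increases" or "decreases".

Within every inflammation score level Drug L has the higher rate, yet pooled Drug V does — Simpson's reversal.
Here inflammation score is a common cause — it drives both which drug a case falls under and the outcome. The crude comparison mixes populations; the stratum-specific rates are the causally relevant ones.
Within each level — low: 89.8% vs 84.9%; high: 39.9% vs 32.7% — Drug L is higher every time.

increases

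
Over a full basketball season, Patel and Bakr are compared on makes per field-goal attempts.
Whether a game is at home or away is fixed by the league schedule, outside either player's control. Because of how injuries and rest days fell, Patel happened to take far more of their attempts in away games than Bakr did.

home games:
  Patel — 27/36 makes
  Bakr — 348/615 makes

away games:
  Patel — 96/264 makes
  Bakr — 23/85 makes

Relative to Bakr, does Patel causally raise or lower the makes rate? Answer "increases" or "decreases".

increases

Game venue satisfies the back-door criterion: it is not a descendant of the player, and it blocks the spurious path from player to outcome. Adjusting for it (i.e., using the within-game venue rates) gives the causal effect.
Within each level — home games: 75.0% vs 56.6%; away games: 36.4% vs 27.1% — Patel is higher every time.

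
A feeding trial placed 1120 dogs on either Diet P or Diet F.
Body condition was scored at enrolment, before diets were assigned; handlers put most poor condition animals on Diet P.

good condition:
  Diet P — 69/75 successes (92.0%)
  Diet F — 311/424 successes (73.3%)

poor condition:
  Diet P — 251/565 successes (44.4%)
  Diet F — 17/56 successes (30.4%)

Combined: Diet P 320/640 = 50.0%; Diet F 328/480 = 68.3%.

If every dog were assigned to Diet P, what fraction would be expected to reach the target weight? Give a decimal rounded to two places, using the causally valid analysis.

Starting body condition satisfies the back-door criterion: it is not a descendant of the diet, and it blocks the spurious path from diet to outcome. Adjusting for it (i.e., using the within-starting body condition rates) gives the causal effect.
Standardising Diet P to the population starting body condition mix: 0.446·69/75 + 0.554·251/565 = 0.656.

0.66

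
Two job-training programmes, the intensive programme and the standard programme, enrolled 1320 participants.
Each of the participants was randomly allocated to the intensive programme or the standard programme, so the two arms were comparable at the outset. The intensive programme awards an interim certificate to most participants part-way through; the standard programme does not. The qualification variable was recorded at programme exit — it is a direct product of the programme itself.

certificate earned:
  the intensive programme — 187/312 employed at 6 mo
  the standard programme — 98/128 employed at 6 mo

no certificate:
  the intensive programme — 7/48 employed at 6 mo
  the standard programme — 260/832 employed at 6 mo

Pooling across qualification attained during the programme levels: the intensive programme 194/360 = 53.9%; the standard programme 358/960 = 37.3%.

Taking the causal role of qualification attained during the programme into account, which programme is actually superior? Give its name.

the standard programme is higher inside every qualification attained during the programme stratum but the intensive programme is higher in aggregate. Whether to stratify depends on how qualification attained during the programme relates to the programme.
Qualification attained during the programme here is a post-treatment variable shaped by the programme; conditioning on it would introduce bias rather than remove it. The overall comparison is the causal one.
Pooled: the intensive programme 53.9% vs the standard programme 37.3%; the intensive programme is higher overall.

the intensive programme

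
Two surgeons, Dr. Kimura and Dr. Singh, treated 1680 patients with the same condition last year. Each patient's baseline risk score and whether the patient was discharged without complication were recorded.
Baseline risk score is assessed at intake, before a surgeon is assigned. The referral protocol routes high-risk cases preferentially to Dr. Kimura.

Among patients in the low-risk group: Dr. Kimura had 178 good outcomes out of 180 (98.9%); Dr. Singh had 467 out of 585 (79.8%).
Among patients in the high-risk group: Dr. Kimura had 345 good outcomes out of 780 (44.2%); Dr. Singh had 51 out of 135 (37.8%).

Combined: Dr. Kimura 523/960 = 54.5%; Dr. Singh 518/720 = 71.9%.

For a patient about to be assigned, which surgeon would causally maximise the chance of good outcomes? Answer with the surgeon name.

The stratified and pooled comparisons disagree (Dr. Kimura wins within each baseline risk score; Dr. Singh wins overall), so the answer turns on the causal role of baseline risk score.
Here baseline risk score is a common cause — it drives both which surgeon a case falls under and the outcome. The crude comparison mixes populations; the stratum-specific rates are the causally relevant ones.
Within each level — low-risk: 98.9% vs 79.8%; high-risk: 44.2% vs 37.8% — Dr. Kimura is higher every time.

Dr. Kimura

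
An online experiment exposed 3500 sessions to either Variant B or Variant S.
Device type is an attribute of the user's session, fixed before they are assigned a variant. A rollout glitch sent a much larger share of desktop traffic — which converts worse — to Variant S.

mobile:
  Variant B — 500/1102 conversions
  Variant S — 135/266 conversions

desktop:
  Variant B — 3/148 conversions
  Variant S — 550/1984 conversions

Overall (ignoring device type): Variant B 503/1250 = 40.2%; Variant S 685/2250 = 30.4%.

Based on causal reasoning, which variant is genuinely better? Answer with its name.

Variant S

Nothing the variant does changes device type; the imbalance is an allocation artefact. With device type also predicting the outcome, the pooled figure is confounded, and the within-stratum comparison is the causal one.
Within each level — mobile: 45.4% vs 50.8%; desktop: 2.0% vs 27.7% — Variant S is higher every time.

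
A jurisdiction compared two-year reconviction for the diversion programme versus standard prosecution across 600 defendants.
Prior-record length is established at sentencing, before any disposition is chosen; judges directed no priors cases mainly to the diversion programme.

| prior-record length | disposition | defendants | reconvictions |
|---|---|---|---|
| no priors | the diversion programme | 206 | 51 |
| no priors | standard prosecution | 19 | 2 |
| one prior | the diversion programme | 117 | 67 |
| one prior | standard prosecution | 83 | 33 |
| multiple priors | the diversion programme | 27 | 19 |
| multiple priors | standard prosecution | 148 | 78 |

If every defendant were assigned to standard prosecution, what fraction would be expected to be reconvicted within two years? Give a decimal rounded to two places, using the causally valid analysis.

0.33

The imbalance in prior-record length arose from how defendants were allocated, not from anything the disposition did; and prior-record length independently affects the outcome. The pooled gap is confounded — condition on prior-record length.
Standardising standard prosecution to the population prior-record length mix: 0.375·2/19 + 0.333·33/83 + 0.292·78/148 = 0.326.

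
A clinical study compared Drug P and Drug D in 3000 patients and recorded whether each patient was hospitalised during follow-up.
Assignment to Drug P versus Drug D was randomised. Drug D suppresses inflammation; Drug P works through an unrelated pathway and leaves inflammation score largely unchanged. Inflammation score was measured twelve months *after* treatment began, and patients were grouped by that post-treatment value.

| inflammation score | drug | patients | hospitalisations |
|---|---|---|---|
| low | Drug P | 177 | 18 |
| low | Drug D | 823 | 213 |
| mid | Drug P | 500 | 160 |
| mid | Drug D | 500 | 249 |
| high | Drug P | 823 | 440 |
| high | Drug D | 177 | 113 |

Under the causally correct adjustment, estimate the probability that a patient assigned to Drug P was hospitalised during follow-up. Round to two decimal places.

Inflammation score is recorded after the drug and is itself shifted by it — it sits on the causal path from drug to outcome. Conditioning on a mediator would strip out part of the effect we want; the pooled comparison gives the total causal effect.
So P(outcome | do(Drug P)) is just the pooled rate for Drug P: 618/1500 = 0.412.

0.41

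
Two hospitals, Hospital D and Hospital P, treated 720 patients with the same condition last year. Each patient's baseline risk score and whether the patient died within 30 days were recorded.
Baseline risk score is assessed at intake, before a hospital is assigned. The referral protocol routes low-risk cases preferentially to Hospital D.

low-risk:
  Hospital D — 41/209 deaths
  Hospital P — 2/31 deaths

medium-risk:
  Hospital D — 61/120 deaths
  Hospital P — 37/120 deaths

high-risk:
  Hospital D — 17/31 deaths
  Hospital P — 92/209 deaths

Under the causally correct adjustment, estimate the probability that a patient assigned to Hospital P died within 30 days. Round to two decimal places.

Here baseline risk score is a common cause — it drives both which hospital a case falls under and the outcome. The crude comparison mixes populations; the stratum-specific rates are the causally relevant ones.
Standardising Hospital P to the population baseline risk score mix: 0.333·2/31 + 0.333·37/120 + 0.333·92/209 = 0.271.

0.27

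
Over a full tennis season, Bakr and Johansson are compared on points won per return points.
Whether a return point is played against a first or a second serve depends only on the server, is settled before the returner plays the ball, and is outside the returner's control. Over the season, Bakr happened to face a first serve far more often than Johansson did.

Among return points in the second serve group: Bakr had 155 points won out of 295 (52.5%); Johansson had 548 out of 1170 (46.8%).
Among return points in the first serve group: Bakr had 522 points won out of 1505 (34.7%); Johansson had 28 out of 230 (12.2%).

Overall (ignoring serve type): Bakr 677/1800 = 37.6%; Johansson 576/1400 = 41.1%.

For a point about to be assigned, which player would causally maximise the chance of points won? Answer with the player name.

Nothing the player does changes serve type; the imbalance is an allocation artefact. With serve type also predicting the outcome, the pooled figure is confounded, and the within-stratum comparison is the causal one.
Within each level — second serve: 52.5% vs 46.8%; first serve: 34.7% vs 12.2% — Bakr is higher every time.

Bakr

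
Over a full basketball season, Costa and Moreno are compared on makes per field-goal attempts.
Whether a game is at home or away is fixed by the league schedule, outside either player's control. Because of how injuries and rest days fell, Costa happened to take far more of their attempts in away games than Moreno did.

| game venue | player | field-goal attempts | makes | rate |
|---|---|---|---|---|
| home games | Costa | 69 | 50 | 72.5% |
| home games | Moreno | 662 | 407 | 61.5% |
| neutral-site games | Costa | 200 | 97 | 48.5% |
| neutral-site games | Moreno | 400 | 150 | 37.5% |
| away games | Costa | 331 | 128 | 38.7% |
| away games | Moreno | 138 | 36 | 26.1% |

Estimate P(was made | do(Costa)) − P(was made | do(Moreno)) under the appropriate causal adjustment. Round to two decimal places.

Within every game venue level Costa has the higher rate, yet pooled Moreno does — Simpson's reversal.
Here game venue is a common cause — it drives both which player a case falls under and the outcome. The crude comparison mixes populations; the stratum-specific rates are the causally relevant ones.
Adjusting over the population distribution of game venue: 0.406·(0.725−0.615) + 0.333·(0.485−0.375) + 0.261·(0.387−0.261) = +0.114.

+0.11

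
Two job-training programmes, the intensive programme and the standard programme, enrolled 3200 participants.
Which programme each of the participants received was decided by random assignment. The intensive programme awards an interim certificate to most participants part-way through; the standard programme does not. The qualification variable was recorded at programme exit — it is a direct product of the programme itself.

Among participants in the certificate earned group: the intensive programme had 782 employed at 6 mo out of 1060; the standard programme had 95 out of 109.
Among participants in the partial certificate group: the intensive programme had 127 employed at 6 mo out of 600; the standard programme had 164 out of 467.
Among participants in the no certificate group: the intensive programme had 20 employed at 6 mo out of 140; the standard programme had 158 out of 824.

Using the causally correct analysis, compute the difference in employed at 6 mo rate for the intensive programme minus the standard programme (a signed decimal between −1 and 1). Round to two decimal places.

+0.22

Qualification attained during the programme lies on the pathway programme → qualification attained during the programme → outcome, so adjusting for it blocks the indirect effect. For the total causal effect of programme, use the unadjusted pooled rates.
The causal difference is the pooled difference: 0.516 − 0.298 = +0.218.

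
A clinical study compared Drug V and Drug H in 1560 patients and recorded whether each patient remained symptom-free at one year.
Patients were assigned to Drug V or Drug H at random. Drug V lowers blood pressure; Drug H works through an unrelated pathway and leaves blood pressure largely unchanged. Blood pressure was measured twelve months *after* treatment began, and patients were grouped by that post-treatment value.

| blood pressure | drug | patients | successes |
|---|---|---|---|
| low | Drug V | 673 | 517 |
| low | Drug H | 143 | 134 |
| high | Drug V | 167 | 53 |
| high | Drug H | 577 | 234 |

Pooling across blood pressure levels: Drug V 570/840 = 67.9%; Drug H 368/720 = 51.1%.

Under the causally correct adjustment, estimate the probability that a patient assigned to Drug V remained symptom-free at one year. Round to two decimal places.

The stratified and pooled comparisons disagree (Drug H wins within each blood pressure; Drug V wins overall), so the answer turns on the causal role of blood pressure.
Blood pressure here is a post-treatment variable shaped by the drug; conditioning on it would introduce bias rather than remove it. The overall comparison is the causal one.
So P(outcome | do(Drug V)) is just the pooled rate for Drug V: 570/840 = 0.679.

0.68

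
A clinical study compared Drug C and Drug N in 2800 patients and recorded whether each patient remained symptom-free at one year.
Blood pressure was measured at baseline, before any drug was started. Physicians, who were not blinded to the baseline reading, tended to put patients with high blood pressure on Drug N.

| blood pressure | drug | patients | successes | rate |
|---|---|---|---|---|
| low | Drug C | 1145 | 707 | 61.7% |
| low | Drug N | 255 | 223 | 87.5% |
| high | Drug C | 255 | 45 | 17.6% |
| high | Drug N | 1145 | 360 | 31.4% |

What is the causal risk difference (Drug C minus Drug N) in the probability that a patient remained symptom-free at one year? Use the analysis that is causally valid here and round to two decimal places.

-0.20

Blood pressure is set before the drug has any effect — it is not caused by the drug — and it independently drives the outcome. That makes it a confounder, so the causal comparison is within blood pressure levels.
Adjusting over the population distribution of blood pressure: 0.500·(0.617−0.875) + 0.500·(0.176−0.314) = -0.197.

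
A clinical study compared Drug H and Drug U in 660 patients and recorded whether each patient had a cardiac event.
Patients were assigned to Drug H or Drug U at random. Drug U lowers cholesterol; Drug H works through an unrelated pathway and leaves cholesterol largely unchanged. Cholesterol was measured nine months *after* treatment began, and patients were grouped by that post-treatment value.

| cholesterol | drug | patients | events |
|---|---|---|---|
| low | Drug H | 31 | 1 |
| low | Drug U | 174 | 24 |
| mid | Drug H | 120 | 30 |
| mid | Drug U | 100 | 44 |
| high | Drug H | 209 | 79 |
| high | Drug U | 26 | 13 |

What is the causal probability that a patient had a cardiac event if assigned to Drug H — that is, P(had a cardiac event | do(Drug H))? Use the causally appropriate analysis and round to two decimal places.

Cholesterol lies on the pathway drug → cholesterol → outcome, so adjusting for it blocks the indirect effect. For the total causal effect of drug, use the unadjusted pooled rates.
So P(outcome | do(Drug H)) is just the pooled rate for Drug H: 110/360 = 0.306.

0.31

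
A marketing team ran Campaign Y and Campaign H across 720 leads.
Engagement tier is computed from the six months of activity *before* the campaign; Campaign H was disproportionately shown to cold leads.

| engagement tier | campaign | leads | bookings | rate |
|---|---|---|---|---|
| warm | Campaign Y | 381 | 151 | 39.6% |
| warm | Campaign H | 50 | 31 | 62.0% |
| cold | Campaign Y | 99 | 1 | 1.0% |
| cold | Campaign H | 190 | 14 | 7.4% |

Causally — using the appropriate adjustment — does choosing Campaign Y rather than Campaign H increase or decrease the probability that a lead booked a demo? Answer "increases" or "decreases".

The stratified and pooled comparisons disagree (Campaign H wins within each engagement tier; Campaign Y wins overall), so the answer turns on the causal role of engagement tier.
Here engagement tier is a common cause — it drives both which campaign a case falls under and the outcome. The crude comparison mixes populations; the stratum-specific rates are the causally relevant ones.
Within each level — warm: 39.6% vs 62.0%; cold: 1.0% vs 7.4% — Campaign H is higher every time.

decreases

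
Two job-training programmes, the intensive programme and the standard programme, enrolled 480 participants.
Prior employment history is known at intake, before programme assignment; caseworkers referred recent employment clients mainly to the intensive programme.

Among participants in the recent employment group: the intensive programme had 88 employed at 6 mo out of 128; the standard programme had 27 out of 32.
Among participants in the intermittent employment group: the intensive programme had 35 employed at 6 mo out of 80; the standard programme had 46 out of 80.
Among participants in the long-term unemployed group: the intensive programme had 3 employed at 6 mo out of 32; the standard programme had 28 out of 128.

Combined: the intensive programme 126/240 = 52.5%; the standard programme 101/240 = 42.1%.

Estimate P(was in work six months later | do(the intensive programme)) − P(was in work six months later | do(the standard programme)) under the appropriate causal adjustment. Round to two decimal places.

the standard programme is higher inside every prior employment history stratum but the intensive programme is higher in aggregate. Whether to stratify depends on how prior employment history relates to the programme.
The imbalance in prior employment history arose from how participants were allocated, not from anything the programme did; and prior employment history independently affects the outcome. The pooled gap is confounded — condition on prior employment history.
Adjusting over the population distribution of prior employment history: 0.333·(0.688−0.844) + 0.333·(0.438−0.575) + 0.333·(0.094−0.219) = -0.140.

-0.14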